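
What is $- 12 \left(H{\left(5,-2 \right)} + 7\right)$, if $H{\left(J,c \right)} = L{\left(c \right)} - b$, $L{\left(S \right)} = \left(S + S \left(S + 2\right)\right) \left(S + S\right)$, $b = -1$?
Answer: $-192$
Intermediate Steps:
$L{\left(S \right)} = 2 S \left(S + S \left(2 + S\right)\right)$ ($L{\left(S \right)} = \left(S + S \left(2 + S\right)\right) 2 S = 2 S \left(S + S \left(2 + S\right)\right)$)
$H{\left(J,c \right)} = 1 + 2 c^{2} \left(3 + c\right)$ ($H{\left(J,c \right)} = 2 c^{2} \left(3 + c\right) - -1 = 2 c^{2} \left(3 + c\right) + 1 = 1 + 2 c^{2} \left(3 + c\right)$)
$- 12 \left(H{\left(5,-2 \right)} + 7\right) = - 12 \left(\left(1 + 2 \left(-2\right)^{2} \left(3 - 2\right)\right) + 7\right) = - 12 \left(\left(1 + 2 \cdot 4 \cdot 1\right) + 7\right) = - 12 \left(\left(1 + 8\right) + 7\right) = - 12 \left(9 + 7\right) = \left(-12\right) 16 = -192$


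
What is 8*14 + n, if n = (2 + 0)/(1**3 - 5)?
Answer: 223/2 ≈ 111.50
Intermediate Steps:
n = -1/2 (n = 2/(1 - 5) = 2/(-4) = 2*(-1/4) = -1/2 ≈ -0.50000)
8*14 + n = 8*14 - 1/2 = 112 - 1/2 = 223/2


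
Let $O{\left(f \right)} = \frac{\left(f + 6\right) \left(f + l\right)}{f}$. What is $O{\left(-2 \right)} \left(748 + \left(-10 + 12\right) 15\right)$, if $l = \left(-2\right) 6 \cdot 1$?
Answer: $21784$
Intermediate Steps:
$l = -12$ ($l = \left(-12\right) 1 = -12$)
$O{\left(f \right)} = \frac{\left(-12 + f\right) \left(6 + f\right)}{f}$ ($O{\left(f \right)} = \frac{\left(f + 6\right) \left(f - 12\right)}{f} = \frac{\left(6 + f\right) \left(-12 + f\right)}{f} = \frac{\left(-12 + f\right) \left(6 + f\right)}{f}$)
$O{\left(-2 \right)} \left(748 + \left(-10 + 12\right) 15\right) = \left(-6 - 2 - \frac{72}{-2}\right) \left(748 + \left(-10 + 12\right) 15\right) = \left(-6 - 2 - -36\right) \left(748 + 2 \cdot 15\right) = \left(-6 - 2 + 36\right) \left(748 + 30\right) = 28 \cdot 778 = 21784$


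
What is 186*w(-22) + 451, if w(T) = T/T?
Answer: 637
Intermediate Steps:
w(T) = 1
186*w(-22) + 451 = 186*1 + 451 = 186 + 451 = 637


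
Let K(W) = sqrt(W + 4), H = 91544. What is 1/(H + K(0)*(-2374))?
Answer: 1/86796 ≈ 1.1521e-5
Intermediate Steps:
K(W) = sqrt(4 + W)
1/(H + K(0)*(-2374)) = 1/(91544 + sqrt(4 + 0)*(-2374)) = 1/(91544 + sqrt(4)*(-2374)) = 1/(91544 + 2*(-2374)) = 1/(91544 - 4748) = 1/86796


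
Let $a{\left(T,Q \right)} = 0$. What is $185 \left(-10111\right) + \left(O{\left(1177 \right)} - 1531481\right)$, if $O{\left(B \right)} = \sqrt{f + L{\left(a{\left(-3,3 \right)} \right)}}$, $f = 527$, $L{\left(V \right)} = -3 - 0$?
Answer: $-3402016 + 2 \sqrt{131} \approx -3.402 \cdot 10^{6}$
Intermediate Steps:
$L{\left(V \right)} = -3$ ($L{\left(V \right)} = -3 + 0 = -3$)
$O{\left(B \right)} = 2 \sqrt{131}$ ($O{\left(B \right)} = \sqrt{527 - 3} = \sqrt{524} = 2 \sqrt{131}$)
$185 \left(-10111\right) + \left(O{\left(1177 \right)} - 1531481\right) = 185 \left(-10111\right) + \left(2 \sqrt{131} - 1531481\right) = -1870535 - \left(1531481 - 2 \sqrt{131}\right) = -3402016 + 2 \sqrt{131}$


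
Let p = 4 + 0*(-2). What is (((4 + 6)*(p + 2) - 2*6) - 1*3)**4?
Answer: 4100625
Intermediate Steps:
p = 4 (p = 4 + 0 = 4)
(((4 + 6)*(p + 2) - 2*6) - 1*3)**4 = (((4 + 6)*(4 + 2) - 2*6) - 1*3)**4 = ((10*6 - 12) - 3)**4 = ((60 - 12) - 3)**4 = (48 - 3)**4 = 45**4 = 4100625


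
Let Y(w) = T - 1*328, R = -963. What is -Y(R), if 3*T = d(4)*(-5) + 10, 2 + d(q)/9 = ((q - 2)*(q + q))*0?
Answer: 884/3 ≈ 294.67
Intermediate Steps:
d(q) = -18 (d(q) = -18 + 9*(((q - 2)*(q + q))*0) = -18 + 9*(((-2 + q)*(2*q))*0) = -18 + 9*((2*q*(-2 + q))*0) = -18 + 9*0 = -18 + 0 = -18)
T = 100/3 (T = (-18*(-5) + 10)/3 = (90 + 10)/3 = (1/3)*100 = 100/3 ≈ 33.333)
Y(w) = -884/3 (Y(w) = 100/3 - 1*328 = 100/3 - 328 = -884/3)
-Y(R) = -1*(-884/3) = 884/3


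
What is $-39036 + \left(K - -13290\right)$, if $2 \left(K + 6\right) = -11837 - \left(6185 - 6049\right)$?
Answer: $- \frac{63477}{2} \approx -31739.0$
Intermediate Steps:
$K = - \frac{11985}{2}$ ($K = -6 + \frac{-11837 - \left(6185 - 6049\right)}{2} = -6 + \frac{-11837 - 136}{2} = -6 + \frac{1}{2} \left(-11973\right) = -6 - \frac{11973}{2} = - \frac{11985}{2} \approx -5992.5$)
$-39036 + \left(K - -13290\right) = -39036 - - \frac{14595}{2} = -39036 + \left(- \frac{11985}{2} + 13290\right) = -39036 + \frac{14595}{2} = - \frac{63477}{2}$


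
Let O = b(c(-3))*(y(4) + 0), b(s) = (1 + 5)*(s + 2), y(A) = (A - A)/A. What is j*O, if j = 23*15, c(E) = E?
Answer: 0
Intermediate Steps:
j = 345
y(A) = 0 (y(A) = 0/A = 0)
b(s) = 12 + 6*s (b(s) = 6*(2 + s) = 12 + 6*s)
O = 0 (O = (12 + 6*(-3))*(0 + 0) = (12 - 18)*0 = -6*0 = 0)
j*O = 345*0 = 0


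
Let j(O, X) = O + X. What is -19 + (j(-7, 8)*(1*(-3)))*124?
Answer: -391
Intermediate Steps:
-19 + (j(-7, 8)*(1*(-3)))*124 = -19 + ((-7 + 8)*(1*(-3)))*124 = -19 + (1*(-3))*124 = -19 - 3*124 = -19 - 372 = -391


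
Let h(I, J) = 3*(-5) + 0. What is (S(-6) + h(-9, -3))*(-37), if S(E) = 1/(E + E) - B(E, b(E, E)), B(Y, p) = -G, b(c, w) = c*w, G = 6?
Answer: 4033/12 ≈ 336.08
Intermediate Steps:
h(I, J) = -15 (h(I, J) = -15 + 0 = -15)
B(Y, p) = -6 (B(Y, p) = -1*6 = -6)
S(E) = 6 + 1/(2*E) (S(E) = 1/(E + E) - 1*(-6) = 1/(2*E) + 6 = 6 + 1/(2*E))
(S(-6) + h(-9, -3))*(-37) = ((6 + (1/2)/(-6)) - 15)*(-37) = ((6 + (1/2)*(-1/6)) - 15)*(-37) = ((6 - 1/12) - 15)*(-37) = (71/12 - 15)*(-37) = -109/12*(-37) = 4033/12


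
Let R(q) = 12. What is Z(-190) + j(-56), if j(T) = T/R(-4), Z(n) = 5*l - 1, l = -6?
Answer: -107/3 ≈ -35.667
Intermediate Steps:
Z(n) = -31 (Z(n) = 5*(-6) - 1 = -30 - 1 = -31)
j(T) = T/12
Z(-190) + j(-56) = -31 + (1/12)*(-56) = -31 - 14/3 = -107/3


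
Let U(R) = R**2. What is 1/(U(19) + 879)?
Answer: 1/1240 ≈ 0.00080645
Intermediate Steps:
1/(U(19) + 879) = 1/(19**2 + 879) = 1/(361 + 879) = 1/1240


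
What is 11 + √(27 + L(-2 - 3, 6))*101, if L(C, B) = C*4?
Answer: 11 + 101*√7 ≈ 278.22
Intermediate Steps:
L(C, B) = 4*C
11 + √(27 + L(-2 - 3, 6))*101 = 11 + √(27 + 4*(-2 - 3))*101 = 11 + √(27 + 4*(-5))*101 = 11 + √(27 - 20)*101 = 11 + √7*101 = 11 + 101*√7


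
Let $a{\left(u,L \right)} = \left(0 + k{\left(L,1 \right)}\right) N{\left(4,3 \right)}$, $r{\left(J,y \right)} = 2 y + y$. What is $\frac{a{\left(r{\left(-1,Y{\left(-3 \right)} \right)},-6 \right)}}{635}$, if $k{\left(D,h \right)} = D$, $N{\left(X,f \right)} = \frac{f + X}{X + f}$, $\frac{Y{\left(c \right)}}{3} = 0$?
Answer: $- \frac{6}{635} \approx -0.0094488$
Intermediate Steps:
$Y{\left(c \right)} = 0$ ($Y{\left(c \right)} = 3 \cdot 0 = 0$)
$r{\left(J,y \right)} = 3 y$
$N{\left(X,f \right)} = 1$ ($N{\left(X,f \right)} = \frac{X + f}{X + f} = 1$)
$a{\left(u,L \right)} = L$ ($a{\left(u,L \right)} = \left(0 + L\right) 1 = L 1 = L$)
$\frac{a{\left(r{\left(-1,Y{\left(-3 \right)} \right)},-6 \right)}}{635} = - \frac{6}{635}$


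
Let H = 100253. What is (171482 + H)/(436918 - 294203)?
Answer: 54347/28543 ≈ 1.9040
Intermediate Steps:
(171482 + H)/(436918 - 294203) = (171482 + 100253)/(436918 - 294203) = 271735/142715 = 271735*(1/142715) = 54347/28543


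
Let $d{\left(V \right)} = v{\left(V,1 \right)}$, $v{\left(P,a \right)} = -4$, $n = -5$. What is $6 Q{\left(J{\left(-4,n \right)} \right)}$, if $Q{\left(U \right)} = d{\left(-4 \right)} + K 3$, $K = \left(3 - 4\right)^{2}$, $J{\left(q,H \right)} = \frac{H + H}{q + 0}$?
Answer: $-6$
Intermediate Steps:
$J{\left(q,H \right)} = \frac{2 H}{q}$
$K = 1$ ($K = \left(-1\right)^{2} = 1$)
$d{\left(V \right)} = -4$
$Q{\left(U \right)} = -1$ ($Q{\left(U \right)} = -4 + 1 \cdot 3 = -4 + 3 = -1$)
$6 Q{\left(J{\left(-4,n \right)} \right)} = 6 \left(-1\right) = -6$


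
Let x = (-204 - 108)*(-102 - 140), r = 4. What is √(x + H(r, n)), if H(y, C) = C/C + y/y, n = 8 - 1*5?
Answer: √75506 ≈ 274.78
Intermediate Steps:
n = 3 (n = 8 - 5 = 3)
x = 75504 (x = -312*(-242) = 75504)
H(y, C) = 2 (H(y, C) = 1 + 1 = 2)
√(x + H(r, n)) = √(75504 + 2) = √75506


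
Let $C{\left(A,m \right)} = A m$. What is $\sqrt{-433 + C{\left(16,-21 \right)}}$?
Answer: $i \sqrt{769} \approx 27.731 i$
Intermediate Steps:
$\sqrt{-433 + C{\left(16,-21 \right)}} = \sqrt{-433 + 16 \left(-21\right)} = \sqrt{-433 - 336} = \sqrt{-769} = i \sqrt{769}$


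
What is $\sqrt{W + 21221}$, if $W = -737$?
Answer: $6 \sqrt{569} \approx 143.12$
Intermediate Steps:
$\sqrt{W + 21221} = \sqrt{-737 + 21221} = \sqrt{20484} = 6 \sqrt{569}$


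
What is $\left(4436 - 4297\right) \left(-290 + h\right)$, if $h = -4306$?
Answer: $-638844$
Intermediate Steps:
$\left(4436 - 4297\right) \left(-290 + h\right) = \left(4436 - 4297\right) \left(-290 - 4306\right) = 139 \left(-4596\right) = -638844$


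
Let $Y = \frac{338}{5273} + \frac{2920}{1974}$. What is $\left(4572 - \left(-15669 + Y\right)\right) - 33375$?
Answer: $- \frac{68363291620}{5204451} \approx -13136.0$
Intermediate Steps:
$Y = \frac{8032186}{5204451}$ ($Y = 338 \cdot \frac{1}{5273} + 2920 \cdot \frac{1}{1974} = \frac{338}{5273} + \frac{1460}{987} = \frac{8032186}{5204451} \approx 1.5433$)
$\left(4572 - \left(-15669 + Y\right)\right) - 33375 = \left(4572 + \left(15669 - \frac{8032186}{5204451}\right)\right) - 33375 = \left(4572 + \frac{81540510533}{5204451}\right) - 33375 = \frac{105335260505}{5204451} - 33375 = - \frac{68363291620}{5204451}$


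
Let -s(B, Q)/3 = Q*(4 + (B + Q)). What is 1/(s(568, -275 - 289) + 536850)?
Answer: 1/550386 ≈ 1.8169e-6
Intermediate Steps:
s(B, Q) = -3*Q*(4 + B + Q) (s(B, Q) = -3*Q*(4 + (B + Q)) = -3*Q*(4 + B + Q))
1/(s(568, -275 - 289) + 536850) = 1/(-3*(-275 - 289)*(4 + 568 + (-275 - 289)) + 536850) = 1/(-3*(-564)*(4 + 568 - 564) + 536850) = 1/(-3*(-564)*8 + 536850) = 1/(13536 + 536850) = 1/550386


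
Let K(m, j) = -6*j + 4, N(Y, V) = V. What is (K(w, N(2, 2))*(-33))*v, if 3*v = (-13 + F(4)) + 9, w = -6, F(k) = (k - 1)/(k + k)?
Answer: -319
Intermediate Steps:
F(k) = (-1 + k)/(2*k) (F(k) = (-1 + k)/((2*k)) = (-1 + k)*(1/(2*k)) = (-1 + k)/(2*k))
v = -29/24 (v = ((-13 + (½)*(-1 + 4)/4) + 9)/3 = ((-13 + (½)*(¼)*3) + 9)/3 = ((-13 + 3/8) + 9)/3 = (-101/8 + 9)/3 = (⅓)*(-29/8) = -29/24 ≈ -1.2083)
K(m, j) = 4 - 6*j
(K(w, N(2, 2))*(-33))*v = ((4 - 6*2)*(-33))*(-29/24) = ((4 - 12)*(-33))*(-29/24) = -8*(-33)*(-29/24) = 264*(-29/24) = -319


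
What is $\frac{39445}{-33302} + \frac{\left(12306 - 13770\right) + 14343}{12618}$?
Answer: $- \frac{1911682}{11672351} \approx -0.16378$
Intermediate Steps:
$\frac{39445}{-33302} + \frac{\left(12306 - 13770\right) + 14343}{12618} = 39445 \left(- \frac{1}{33302}\right) + \left(-1464 + 14343\right) \frac{1}{12618} = - \frac{39445}{33302} + 12879 \cdot \frac{1}{12618} = - \frac{39445}{33302} + \frac{1431}{1402} = - \frac{1911682}{11672351}$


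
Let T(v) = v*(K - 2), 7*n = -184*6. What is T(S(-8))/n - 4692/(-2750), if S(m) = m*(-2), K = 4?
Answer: 142624/94875 ≈ 1.5033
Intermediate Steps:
S(m) = -2*m
n = -1104/7 (n = (-184*6)/7 = (⅐)*(-1104) = -1104/7 ≈ -157.71)
T(v) = 2*v (T(v) = v*(4 - 2) = v*2 = 2*v)
T(S(-8))/n - 4692/(-2750) = (2*(-2*(-8)))/(-1104/7) - 4692/(-2750) = (2*16)*(-7/1104) - 4692*(-1/2750) = 32*(-7/1104) + 2346/1375 = -14/69 + 2346/1375 = 142624/94875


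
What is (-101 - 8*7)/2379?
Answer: -157/2379 ≈ -0.065994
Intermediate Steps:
(-101 - 8*7)/2379 = (-101 - 56)*(1/2379) = -157*1/2379 = -157/2379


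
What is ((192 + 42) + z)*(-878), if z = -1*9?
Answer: -197550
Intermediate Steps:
z = -9
((192 + 42) + z)*(-878) = ((192 + 42) - 9)*(-878) = (234 - 9)*(-878) = 225*(-878) = -197550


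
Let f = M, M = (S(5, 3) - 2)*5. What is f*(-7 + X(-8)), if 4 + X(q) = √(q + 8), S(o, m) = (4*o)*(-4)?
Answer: 4510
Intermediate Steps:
S(o, m) = -16*o
X(q) = -4 + √(8 + q) (X(q) = -4 + √(q + 8) = -4 + √(8 + q))
M = -410 (M = (-16*5 - 2)*5 = (-80 - 2)*5 = -82*5 = -410)
f = -410
f*(-7 + X(-8)) = -410*(-7 + (-4 + √(8 - 8))) = -410*(-7 + (-4 + √0)) = -410*(-7 + (-4 + 0)) = -410*(-7 - 4) = -410*(-11) = 4510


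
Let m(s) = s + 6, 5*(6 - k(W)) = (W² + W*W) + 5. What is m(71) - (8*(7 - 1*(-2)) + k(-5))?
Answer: 10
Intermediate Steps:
k(W) = 5 - 2*W²/5 (k(W) = 6 - ((W² + W*W) + 5)/5 = 6 - ((W² + W²) + 5)/5 = 6 - (2*W² + 5)/5 = 6 - (5 + 2*W²)/5 = 6 + (-1 - 2*W²/5) = 5 - 2*W²/5)
m(s) = 6 + s
m(71) - (8*(7 - 1*(-2)) + k(-5)) = (6 + 71) - (8*(7 - 1*(-2)) + (5 - ⅖*(-5)²)) = 77 - (8*(7 + 2) + (5 - ⅖*25)) = 77 - (8*9 + (5 - 10)) = 77 - (72 - 5) = 77 - 1*67 = 77 - 67 = 10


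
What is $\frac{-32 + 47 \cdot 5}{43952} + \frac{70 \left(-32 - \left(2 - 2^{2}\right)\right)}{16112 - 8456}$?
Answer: $- \frac{3781043}{14020688} \approx -0.26968$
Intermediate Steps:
$\frac{-32 + 47 \cdot 5}{43952} + \frac{70 \left(-32 - \left(2 - 2^{2}\right)\right)}{16112 - 8456} = \left(-32 + 235\right) \frac{1}{43952} + \frac{70 \left(-32 + \left(-2 + 4\right)\right)}{16112 - 8456} = 203 \cdot \frac{1}{43952} + \frac{70 \left(-32 + 2\right)}{7656} = \frac{203}{43952} + 70 \left(-30\right) \frac{1}{7656} = \frac{203}{43952} - \frac{175}{638} = - \frac{3781043}{14020688}$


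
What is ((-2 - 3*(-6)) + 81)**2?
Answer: 9409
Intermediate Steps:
((-2 - 3*(-6)) + 81)**2 = ((-2 + 18) + 81)**2 = (16 + 81)**2 = 97**2 = 9409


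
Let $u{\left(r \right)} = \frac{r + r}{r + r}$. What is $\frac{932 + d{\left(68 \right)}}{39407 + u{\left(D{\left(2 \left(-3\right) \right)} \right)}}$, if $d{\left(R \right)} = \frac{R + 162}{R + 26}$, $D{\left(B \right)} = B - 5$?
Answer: $\frac{43919}{1852176} \approx 0.023712$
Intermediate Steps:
$D{\left(B \right)} = -5 + B$
$u{\left(r \right)} = 1$ ($u{\left(r \right)} = \frac{2 r}{2 r} = 2 r \frac{1}{2 r} = 1$)
$d{\left(R \right)} = \frac{162 + R}{26 + R}$
$\frac{932 + d{\left(68 \right)}}{39407 + u{\left(D{\left(2 \left(-3\right) \right)} \right)}} = \frac{932 + \frac{162 + 68}{26 + 68}}{39407 + 1} = \frac{932 + \frac{1}{94} \cdot 230}{39408} = \left(932 + \frac{1}{94} \cdot 230\right) \frac{1}{39408} = \left(932 + \frac{115}{47}\right) \frac{1}{39408} = \frac{43919}{47} \cdot \frac{1}{39408} = \frac{43919}{1852176}$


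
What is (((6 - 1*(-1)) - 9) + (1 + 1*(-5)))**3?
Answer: -216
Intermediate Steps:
(((6 - 1*(-1)) - 9) + (1 + 1*(-5)))**3 = (((6 + 1) - 9) + (1 - 5))**3 = ((7 - 9) - 4)**3 = (-2 - 4)**3 = (-6)**3 = -216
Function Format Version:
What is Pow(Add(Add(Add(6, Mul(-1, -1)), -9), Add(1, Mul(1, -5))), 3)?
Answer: -216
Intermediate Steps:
Pow(Add(Add(Add(6, Mul(-1, -1)), -9), Add(1, Mul(1, -5))), 3) = Pow(Add(Add(Add(6, 1), -9), Add(1, -5)), 3) = Pow(Add(Add(7, -9), -4), 3) = Pow(Add(-2, -4), 3) = Pow(-6, 3) = -216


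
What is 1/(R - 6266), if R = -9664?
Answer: -1/15930 ≈ -6.2775e-5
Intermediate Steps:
1/(R - 6266) = 1/(-9664 - 6266) = 1/(-15930) = -1/15930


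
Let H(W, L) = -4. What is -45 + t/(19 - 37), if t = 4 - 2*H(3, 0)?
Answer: -137/3 ≈ -45.667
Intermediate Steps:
t = 12 (t = 4 - 2*(-4) = 4 + 8 = 12)
-45 + t/(19 - 37) = -45 + 12/(19 - 37) = -45 + 12/(-18) = -45 + 12*(-1/18) = -45 - ⅔ = -137/3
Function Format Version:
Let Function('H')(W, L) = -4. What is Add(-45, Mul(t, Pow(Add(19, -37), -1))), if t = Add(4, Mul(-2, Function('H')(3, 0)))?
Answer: Rational(-137, 3) ≈ -45.667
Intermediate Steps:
t = 12 (t = Add(4, Mul(-2, -4)) = Add(4, 8) = 12)
Add(-45, Mul(t, Pow(Add(19, -37), -1))) = Add(-45, Mul(12, Pow(Add(19, -37), -1))) = Add(-45, Mul(12, Pow(-18, -1))) = Add(-45, Mul(12, Rational(-1, 18))) = Add(-45, Rational(-2, 3)) = Rational(-137, 3)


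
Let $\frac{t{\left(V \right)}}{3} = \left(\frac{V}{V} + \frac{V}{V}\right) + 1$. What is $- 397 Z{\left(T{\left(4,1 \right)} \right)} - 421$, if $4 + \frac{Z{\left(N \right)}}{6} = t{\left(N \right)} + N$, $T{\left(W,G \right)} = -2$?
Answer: $-7567$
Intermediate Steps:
$t{\left(V \right)} = 9$ ($t{\left(V \right)} = 3 \left(\left(\frac{V}{V} + \frac{V}{V}\right) + 1\right) = 3 \left(\left(1 + 1\right) + 1\right) = 3 \left(2 + 1\right) = 3 \cdot 3 = 9$)
$Z{\left(N \right)} = 30 + 6 N$ ($Z{\left(N \right)} = -24 + 6 \left(9 + N\right) = -24 + \left(54 + 6 N\right) = 30 + 6 N$)
$- 397 Z{\left(T{\left(4,1 \right)} \right)} - 421 = - 397 \left(30 + 6 \left(-2\right)\right) - 421 = - 397 \left(30 - 12\right) - 421 = \left(-397\right) 18 - 421 = -7146 - 421 = -7567$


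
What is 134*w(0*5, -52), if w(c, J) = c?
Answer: 0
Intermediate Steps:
134*w(0*5, -52) = 134*(0*5) = 134*0 = 0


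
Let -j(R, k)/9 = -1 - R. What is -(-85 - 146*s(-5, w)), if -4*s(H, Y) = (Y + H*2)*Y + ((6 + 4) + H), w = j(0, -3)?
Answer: 231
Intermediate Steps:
j(R, k) = 9 + 9*R (j(R, k) = -9*(-1 - R) = 9 + 9*R)
w = 9 (w = 9 + 9*0 = 9 + 0 = 9)
s(H, Y) = -5/2 - H/4 - Y*(Y + 2*H)/4 (s(H, Y) = -((Y + H*2)*Y + ((6 + 4) + H))/4 = -((Y + 2*H)*Y + (10 + H))/4 = -(Y*(Y + 2*H) + (10 + H))/4 = -(10 + H + Y*(Y + 2*H))/4 = -5/2 - H/4 - Y*(Y + 2*H)/4)
-(-85 - 146*s(-5, w)) = -(-85 - 146*(-5/2 - ¼*(-5) - ¼*9² - ½*(-5)*9)) = -(-85 - 146*(-5/2 + 5/4 - ¼*81 + 45/2)) = -(-85 - 146*(-5/2 + 5/4 - 81/4 + 45/2)) = -(-85 - 146*1) = -(-85 - 146) = -1*(-231) = 231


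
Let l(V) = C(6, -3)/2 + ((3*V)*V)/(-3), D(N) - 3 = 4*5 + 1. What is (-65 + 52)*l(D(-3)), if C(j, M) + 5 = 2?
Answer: 15015/2 ≈ 7507.5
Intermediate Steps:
C(j, M) = -3 (C(j, M) = -5 + 2 = -3)
D(N) = 24 (D(N) = 3 + (4*5 + 1) = 3 + (20 + 1) = 3 + 21 = 24)
l(V) = -3/2 - V² (l(V) = -3/2 + ((3*V)*V)/(-3) = -3*½ + (3*V²)*(-⅓) = -3/2 - V²)
(-65 + 52)*l(D(-3)) = (-65 + 52)*(-3/2 - 1*24²) = -13*(-3/2 - 1*576) = -13*(-3/2 - 576) = -13*(-1155/2) = 15015/2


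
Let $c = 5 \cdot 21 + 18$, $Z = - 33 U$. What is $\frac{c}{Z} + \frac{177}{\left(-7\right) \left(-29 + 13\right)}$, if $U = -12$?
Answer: $\frac{6989}{3696} \approx 1.891$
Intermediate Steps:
$Z = 396$ ($Z = \left(-33\right) \left(-12\right) = 396$)
$c = 123$ ($c = 105 + 18 = 123$)
$\frac{c}{Z} + \frac{177}{\left(-7\right) \left(-29 + 13\right)} = \frac{123}{396} + \frac{177}{\left(-7\right) \left(-29 + 13\right)} = 123 \cdot \frac{1}{396} + \frac{177}{\left(-7\right) \left(-16\right)} = \frac{41}{132} + \frac{177}{112} = \frac{6989}{3696}$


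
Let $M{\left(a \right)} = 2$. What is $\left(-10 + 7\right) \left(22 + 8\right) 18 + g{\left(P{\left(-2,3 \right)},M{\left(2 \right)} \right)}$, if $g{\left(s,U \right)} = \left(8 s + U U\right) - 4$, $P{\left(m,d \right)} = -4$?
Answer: $-1652$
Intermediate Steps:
$g{\left(s,U \right)} = -4 + U^{2} + 8 s$ ($g{\left(s,U \right)} = \left(8 s + U^{2}\right) - 4 = \left(U^{2} + 8 s\right) - 4 = -4 + U^{2} + 8 s$)
$\left(-10 + 7\right) \left(22 + 8\right) 18 + g{\left(P{\left(-2,3 \right)},M{\left(2 \right)} \right)} = \left(-10 + 7\right) \left(22 + 8\right) 18 + \left(-4 + 2^{2} + 8 \left(-4\right)\right) = \left(-3\right) 30 \cdot 18 - 32 = \left(-90\right) 18 - 32 = -1620 - 32 = -1652$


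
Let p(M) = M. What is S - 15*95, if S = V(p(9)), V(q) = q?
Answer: -1416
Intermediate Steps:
S = 9
S - 15*95 = 9 - 15*95 = 9 - 1*1425 = 9 - 1425 = -1416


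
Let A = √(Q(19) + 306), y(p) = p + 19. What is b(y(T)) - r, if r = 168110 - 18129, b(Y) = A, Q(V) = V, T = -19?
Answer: -149981 + 5*√13 ≈ -1.4996e+5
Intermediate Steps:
y(p) = 19 + p
A = 5*√13 (A = √(19 + 306) = √325 = 5*√13 ≈ 18.028)
b(Y) = 5*√13
r = 149981
b(y(T)) - r = 5*√13 - 1*149981 = 5*√13 - 149981 = -149981 + 5*√13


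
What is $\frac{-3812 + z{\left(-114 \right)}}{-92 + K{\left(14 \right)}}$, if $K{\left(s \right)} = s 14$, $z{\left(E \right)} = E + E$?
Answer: $- \frac{505}{13} \approx -38.846$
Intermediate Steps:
$z{\left(E \right)} = 2 E$
$K{\left(s \right)} = 14 s$
$\frac{-3812 + z{\left(-114 \right)}}{-92 + K{\left(14 \right)}} = \frac{-3812 + 2 \left(-114\right)}{-92 + 14 \cdot 14} = \frac{-3812 - 228}{-92 + 196} = - \frac{4040}{104} = \left(-4040\right) \frac{1}{104} = - \frac{505}{13}$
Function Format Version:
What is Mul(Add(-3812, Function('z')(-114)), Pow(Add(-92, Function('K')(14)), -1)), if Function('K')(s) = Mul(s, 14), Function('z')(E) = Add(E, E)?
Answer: Rational(-505, 13) ≈ -38.846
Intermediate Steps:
Function('z')(E) = Mul(2, E)
Function('K')(s) = Mul(14, s)
Mul(Add(-3812, Function('z')(-114)), Pow(Add(-92, Function('K')(14)), -1)) = Mul(Add(-3812, Mul(2, -114)), Pow(Add(-92, Mul(14, 14)), -1)) = Mul(Add(-3812, -228), Pow(Add(-92, 196), -1)) = Mul(-4040, Pow(104, -1)) = Mul(-4040, Rational(1, 104)) = Rational(-505, 13)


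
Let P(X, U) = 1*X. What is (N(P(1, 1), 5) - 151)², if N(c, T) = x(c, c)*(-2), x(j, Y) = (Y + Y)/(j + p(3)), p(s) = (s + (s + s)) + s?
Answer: 3869089/169 ≈ 22894.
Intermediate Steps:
p(s) = 4*s (p(s) = (s + 2*s) + s = 3*s + s = 4*s)
x(j, Y) = 2*Y/(12 + j) (x(j, Y) = (Y + Y)/(j + 4*3) = (2*Y)/(j + 12) = (2*Y)/(12 + j) = 2*Y/(12 + j))
P(X, U) = X
N(c, T) = -4*c/(12 + c) (N(c, T) = (2*c/(12 + c))*(-2) = -4*c/(12 + c))
(N(P(1, 1), 5) - 151)² = (-4*1/(12 + 1) - 151)² = (-4*1/13 - 151)² = (-4*1*1/13 - 151)² = (-4/13 - 151)² = (-1967/13)² = 3869089/169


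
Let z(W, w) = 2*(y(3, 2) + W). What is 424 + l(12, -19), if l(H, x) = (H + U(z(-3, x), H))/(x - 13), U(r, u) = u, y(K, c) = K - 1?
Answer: 1693/4 ≈ 423.25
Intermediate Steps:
y(K, c) = -1 + K
z(W, w) = 4 + 2*W (z(W, w) = 2*((-1 + 3) + W) = 2*(2 + W) = 4 + 2*W)
l(H, x) = 2*H/(-13 + x) (l(H, x) = (H + H)/(x - 13) = (2*H)/(-13 + x) = 2*H/(-13 + x))
424 + l(12, -19) = 424 + 2*12/(-13 - 19) = 424 + 2*12/(-32) = 424 + 2*12*(-1/32) = 424 - 3/4 = 1693/4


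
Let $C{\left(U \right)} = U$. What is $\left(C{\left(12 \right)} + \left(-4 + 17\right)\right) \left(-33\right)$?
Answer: $-825$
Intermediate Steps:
$\left(C{\left(12 \right)} + \left(-4 + 17\right)\right) \left(-33\right) = \left(12 + \left(-4 + 17\right)\right) \left(-33\right) = \left(12 + 13\right) \left(-33\right) = 25 \left(-33\right) = -825$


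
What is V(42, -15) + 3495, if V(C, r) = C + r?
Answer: 3522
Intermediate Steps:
V(42, -15) + 3495 = (42 - 15) + 3495 = 27 + 3495 = 3522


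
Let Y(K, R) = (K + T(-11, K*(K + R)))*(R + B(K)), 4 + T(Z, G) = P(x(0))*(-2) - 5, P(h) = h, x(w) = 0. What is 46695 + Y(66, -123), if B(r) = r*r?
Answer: 287976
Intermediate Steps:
T(Z, G) = -9 (T(Z, G) = -4 + (0*(-2) - 5) = -4 + (0 - 5) = -4 - 5 = -9)
B(r) = r**2
Y(K, R) = (-9 + K)*(R + K**2) (Y(K, R) = (K - 9)*(R + K**2) = (-9 + K)*(R + K**2))
46695 + Y(66, -123) = 46695 + (66**3 - 9*(-123) - 9*66**2 + 66*(-123)) = 46695 + (287496 + 1107 - 9*4356 - 8118) = 46695 + (287496 + 1107 - 39204 - 8118) = 46695 + 241281 = 287976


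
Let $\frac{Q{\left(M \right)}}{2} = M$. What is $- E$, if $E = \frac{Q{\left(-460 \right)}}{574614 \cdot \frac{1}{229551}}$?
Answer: $\frac{35197820}{95769} \approx 367.53$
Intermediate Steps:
$Q{\left(M \right)} = 2 M$
$E = - \frac{35197820}{95769}$ ($E = \frac{2 \left(-460\right)}{574614 \cdot \frac{1}{229551}} = - \frac{920}{574614 \cdot \frac{1}{229551}} = - \frac{920}{\frac{191538}{76517}} = \left(-920\right) \frac{76517}{191538} = - \frac{35197820}{95769} \approx -367.53$)
$- E = \left(-1\right) \left(- \frac{35197820}{95769}\right) = \frac{35197820}{95769}$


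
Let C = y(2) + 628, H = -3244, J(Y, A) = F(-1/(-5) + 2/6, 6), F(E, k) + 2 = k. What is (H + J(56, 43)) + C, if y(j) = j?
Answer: -2610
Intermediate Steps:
F(E, k) = -2 + k
J(Y, A) = 4 (J(Y, A) = -2 + 6 = 4)
C = 630 (C = 2 + 628 = 630)
(H + J(56, 43)) + C = (-3244 + 4) + 630 = -3240 + 630 = -2610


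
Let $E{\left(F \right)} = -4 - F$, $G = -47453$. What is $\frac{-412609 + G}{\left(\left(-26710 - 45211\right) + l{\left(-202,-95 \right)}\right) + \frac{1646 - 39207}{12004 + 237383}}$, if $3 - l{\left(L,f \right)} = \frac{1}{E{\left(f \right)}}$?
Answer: $\frac{5220373430727}{816063182822} \approx 6.397$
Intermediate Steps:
$l{\left(L,f \right)} = 3 - \frac{1}{-4 - f}$
$\frac{-412609 + G}{\left(\left(-26710 - 45211\right) + l{\left(-202,-95 \right)}\right) + \frac{1646 - 39207}{12004 + 237383}} = \frac{-412609 - 47453}{\left(\left(-26710 - 45211\right) + \frac{13 + 3 \left(-95\right)}{4 - 95}\right) + \frac{1646 - 39207}{12004 + 237383}} = - \frac{460062}{\left(-71921 + \frac{13 - 285}{-91}\right) - \frac{37561}{249387}} = - \frac{460062}{\left(-71921 - - \frac{272}{91}\right) - \frac{37561}{249387}} = - \frac{460062}{\left(-71921 + \frac{272}{91}\right) - \frac{37561}{249387}} = - \frac{460062}{- \frac{6544539}{91} - \frac{37561}{249387}} = - \frac{460062}{- \frac{1632126365644}{22694217}} = \left(-460062\right) \left(- \frac{22694217}{1632126365644}\right) = \frac{5220373430727}{816063182822}$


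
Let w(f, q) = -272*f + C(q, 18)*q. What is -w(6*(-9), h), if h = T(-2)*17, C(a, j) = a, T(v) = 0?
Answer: -14688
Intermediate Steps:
h = 0 (h = 0*17 = 0)
w(f, q) = q² - 272*f (w(f, q) = -272*f + q*q = -272*f + q² = q² - 272*f)
-w(6*(-9), h) = -(0² - 1632*(-9)) = -(0 - 272*(-54)) = -(0 + 14688) = -1*14688 = -14688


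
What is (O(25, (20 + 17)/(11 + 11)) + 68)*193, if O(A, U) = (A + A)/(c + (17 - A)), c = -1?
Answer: 108466/9 ≈ 12052.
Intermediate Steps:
O(A, U) = 2*A/(16 - A) (O(A, U) = (A + A)/(-1 + (17 - A)) = (2*A)/(16 - A) = 2*A/(16 - A))
(O(25, (20 + 17)/(11 + 11)) + 68)*193 = (-2*25/(-16 + 25) + 68)*193 = (-2*25/9 + 68)*193 = (-2*25*⅑ + 68)*193 = (-50/9 + 68)*193 = (562/9)*193 = 108466/9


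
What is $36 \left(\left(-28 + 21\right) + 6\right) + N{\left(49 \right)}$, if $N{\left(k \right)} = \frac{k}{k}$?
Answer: $-35$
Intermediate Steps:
$N{\left(k \right)} = 1$
$36 \left(\left(-28 + 21\right) + 6\right) + N{\left(49 \right)} = 36 \left(\left(-28 + 21\right) + 6\right) + 1 = 36 \left(-7 + 6\right) + 1 = 36 \left(-1\right) + 1 = -36 + 1 = -35$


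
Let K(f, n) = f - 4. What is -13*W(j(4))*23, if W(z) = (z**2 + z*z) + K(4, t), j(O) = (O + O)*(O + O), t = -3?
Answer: -2449408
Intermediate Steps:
K(f, n) = -4 + f
j(O) = 4*O**2 (j(O) = (2*O)*(2*O) = 4*O**2)
W(z) = 2*z**2 (W(z) = (z**2 + z*z) + (-4 + 4) = (z**2 + z**2) + 0 = 2*z**2 + 0 = 2*z**2)
-13*W(j(4))*23 = -26*(4*4**2)**2*23 = -26*(4*16)**2*23 = -26*64**2*23 = -26*4096*23 = -13*8192*23 = -106496*23 = -2449408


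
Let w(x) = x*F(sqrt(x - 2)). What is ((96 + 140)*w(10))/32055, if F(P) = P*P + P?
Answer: 3776/6411 + 944*sqrt(2)/6411 ≈ 0.79723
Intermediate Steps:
F(P) = P + P**2 (F(P) = P**2 + P = P + P**2)
w(x) = x*sqrt(-2 + x)*(1 + sqrt(-2 + x)) (w(x) = x*(sqrt(x - 2)*(1 + sqrt(x - 2))) = x*(sqrt(-2 + x)*(1 + sqrt(-2 + x))) = x*sqrt(-2 + x)*(1 + sqrt(-2 + x)))
((96 + 140)*w(10))/32055 = ((96 + 140)*(10*(-2 + 10 + sqrt(-2 + 10))))/32055 = (236*(10*(-2 + 10 + sqrt(8))))*(1/32055) = (236*(10*(-2 + 10 + 2*sqrt(2))))*(1/32055) = (236*(10*(8 + 2*sqrt(2))))*(1/32055) = (236*(80 + 20*sqrt(2)))*(1/32055) = (18880 + 4720*sqrt(2))*(1/32055) = 3776/6411 + 944*sqrt(2)/6411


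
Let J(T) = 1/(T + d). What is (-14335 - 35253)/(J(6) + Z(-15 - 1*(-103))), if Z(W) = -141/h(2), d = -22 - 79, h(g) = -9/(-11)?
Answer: 7066290/24559 ≈ 287.73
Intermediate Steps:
h(g) = 9/11 (h(g) = -9*(-1/11) = 9/11)
d = -101
Z(W) = -517/3 (Z(W) = -141/9/11 = -141*11/9 = -517/3)
J(T) = 1/(-101 + T) (J(T) = 1/(T - 101) = 1/(-101 + T))
(-14335 - 35253)/(J(6) + Z(-15 - 1*(-103))) = (-14335 - 35253)/(1/(-101 + 6) - 517/3) = -49588/(1/(-95) - 517/3) = -49588/(-1/95 - 517/3) = -49588/(-49118/285) = -49588*(-285/49118) = 7066290/24559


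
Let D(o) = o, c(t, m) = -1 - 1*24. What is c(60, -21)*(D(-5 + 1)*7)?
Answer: 700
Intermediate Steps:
c(t, m) = -25 (c(t, m) = -1 - 24 = -25)
c(60, -21)*(D(-5 + 1)*7) = -25*(-5 + 1)*7 = -(-100)*7 = -25*(-28) = 700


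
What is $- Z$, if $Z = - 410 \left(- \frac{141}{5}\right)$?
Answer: $-11562$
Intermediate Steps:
$Z = 11562$ ($Z = - 410 \left(\left(-141\right) \frac{1}{5}\right) = \left(-410\right) \left(- \frac{141}{5}\right) = 11562$)
$- Z = \left(-1\right) 11562 = -11562$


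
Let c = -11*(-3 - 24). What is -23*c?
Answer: -6831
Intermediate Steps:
c = 297 (c = -11*(-27) = 297)
-23*c = -23*297 = -6831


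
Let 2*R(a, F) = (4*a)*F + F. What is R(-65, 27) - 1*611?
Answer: -8215/2 ≈ -4107.5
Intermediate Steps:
R(a, F) = F/2 + 2*F*a (R(a, F) = ((4*a)*F + F)/2 = (4*F*a + F)/2 = (F + 4*F*a)/2 = F/2 + 2*F*a)
R(-65, 27) - 1*611 = (1/2)*27*(1 + 4*(-65)) - 1*611 = (1/2)*27*(1 - 260) - 611 = (1/2)*27*(-259) - 611 = -6993/2 - 611 = -8215/2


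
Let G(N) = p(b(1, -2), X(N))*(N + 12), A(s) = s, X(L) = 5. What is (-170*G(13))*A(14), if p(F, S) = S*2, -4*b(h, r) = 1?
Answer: -595000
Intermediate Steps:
b(h, r) = -¼ (b(h, r) = -¼*1 = -¼)
p(F, S) = 2*S
G(N) = 120 + 10*N (G(N) = (2*5)*(N + 12) = 10*(12 + N) = 120 + 10*N)
(-170*G(13))*A(14) = -170*(120 + 10*13)*14 = -170*(120 + 130)*14 = -170*250*14 = -42500*14 = -595000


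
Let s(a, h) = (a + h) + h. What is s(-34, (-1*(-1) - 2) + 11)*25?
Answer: -350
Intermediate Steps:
s(a, h) = a + 2*h
s(-34, (-1*(-1) - 2) + 11)*25 = (-34 + 2*((-1*(-1) - 2) + 11))*25 = (-34 + 2*((1 - 2) + 11))*25 = (-34 + 2*(-1 + 11))*25 = (-34 + 2*10)*25 = (-34 + 20)*25 = -14*25 = -350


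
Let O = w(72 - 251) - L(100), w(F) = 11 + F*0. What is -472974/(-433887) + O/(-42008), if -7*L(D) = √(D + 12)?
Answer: 6621306345/6075575032 - √7/73514 ≈ 1.0898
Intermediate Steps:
L(D) = -√(12 + D)/7 (L(D) = -√(D + 12)/7 = -√(12 + D)/7)
w(F) = 11 (w(F) = 11 + 0 = 11)
O = 11 + 4*√7/7 (O = 11 - (-1)*√(12 + 100)/7 = 11 - (-1)*√112/7 = 11 - (-1)*4*√7/7 = 11 - (-4)*√7/7 = 11 + 4*√7/7 ≈ 12.512)
-472974/(-433887) + O/(-42008) = -472974/(-433887) + (11 + 4*√7/7)/(-42008) = -472974*(-1/433887) + (11 + 4*√7/7)*(-1/42008) = 157658/144629 + (-11/42008 - √7/73514) = 6621306345/6075575032 - √7/73514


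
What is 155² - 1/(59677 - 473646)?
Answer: 9945605226/413969 ≈ 24025.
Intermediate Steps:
155² - 1/(59677 - 473646) = 24025 - 1/(-413969) = 24025 - 1*(-1/413969) = 24025 + 1/413969 = 9945605226/413969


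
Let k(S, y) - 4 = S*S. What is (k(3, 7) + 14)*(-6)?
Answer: -162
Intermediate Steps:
k(S, y) = 4 + S**2 (k(S, y) = 4 + S*S = 4 + S**2)
(k(3, 7) + 14)*(-6) = ((4 + 3**2) + 14)*(-6) = ((4 + 9) + 14)*(-6) = (13 + 14)*(-6) = 27*(-6) = -162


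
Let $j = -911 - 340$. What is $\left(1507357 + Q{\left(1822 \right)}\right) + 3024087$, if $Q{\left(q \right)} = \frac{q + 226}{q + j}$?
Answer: $\frac{2587456572}{571} \approx 4.5314 \cdot 10^{6}$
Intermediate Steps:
$j = -1251$
$Q{\left(q \right)} = \frac{226 + q}{-1251 + q}$ ($Q{\left(q \right)} = \frac{q + 226}{q - 1251} = \frac{226 + q}{-1251 + q}$)
$\left(1507357 + Q{\left(1822 \right)}\right) + 3024087 = \left(1507357 + \frac{226 + 1822}{-1251 + 1822}\right) + 3024087 = \left(1507357 + \frac{1}{571} \cdot 2048\right) + 3024087 = \left(1507357 + \frac{2048}{571}\right) + 3024087 = \frac{860702895}{571} + 3024087 = \frac{2587456572}{571}$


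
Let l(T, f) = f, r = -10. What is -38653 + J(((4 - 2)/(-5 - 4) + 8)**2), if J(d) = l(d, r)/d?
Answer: -18940051/490 ≈ -38653.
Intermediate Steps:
J(d) = -10/d
-38653 + J(((4 - 2)/(-5 - 4) + 8)**2) = -38653 - 10/((4 - 2)/(-5 - 4) + 8)**2 = -38653 - 10/(2/(-9) + 8)**2 = -38653 - 10/(2*(-1/9) + 8)**2 = -38653 - 10/(-2/9 + 8)**2 = -38653 - 10/((70/9)**2) = -38653 - 10/4900/81 = -38653 - 10*81/4900 = -38653 - 81/490 = -18940051/490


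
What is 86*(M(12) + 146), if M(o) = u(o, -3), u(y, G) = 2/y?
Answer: 37711/3 ≈ 12570.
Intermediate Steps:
M(o) = 2/o
86*(M(12) + 146) = 86*(2/12 + 146) = 86*(2*(1/12) + 146) = 86*(⅙ + 146) = 86*(877/6) = 37711/3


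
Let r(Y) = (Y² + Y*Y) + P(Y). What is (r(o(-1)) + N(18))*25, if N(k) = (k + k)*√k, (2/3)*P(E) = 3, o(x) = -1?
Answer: 325/2 + 2700*√2 ≈ 3980.9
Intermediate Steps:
P(E) = 9/2 (P(E) = (3/2)*3 = 9/2)
N(k) = 2*k^(3/2) (N(k) = (2*k)*√k = 2*k^(3/2))
r(Y) = 9/2 + 2*Y² (r(Y) = (Y² + Y*Y) + 9/2 = (Y² + Y²) + 9/2 = 2*Y² + 9/2 = 9/2 + 2*Y²)
(r(o(-1)) + N(18))*25 = ((9/2 + 2*(-1)²) + 2*18^(3/2))*25 = ((9/2 + 2*1) + 2*(54*√2))*25 = ((9/2 + 2) + 108*√2)*25 = (13/2 + 108*√2)*25 = 325/2 + 2700*√2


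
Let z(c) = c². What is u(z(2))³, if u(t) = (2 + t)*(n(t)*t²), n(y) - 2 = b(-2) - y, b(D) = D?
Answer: -56623104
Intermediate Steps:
n(y) = -y (n(y) = 2 + (-2 - y) = -y)
u(t) = -t³*(2 + t) (u(t) = (2 + t)*((-t)*t²) = (2 + t)*(-t³) = -t³*(2 + t))
u(z(2))³ = ((2²)³*(-2 - 1*2²))³ = (4³*(-2 - 1*4))³ = (64*(-2 - 4))³ = (64*(-6))³ = (-384)³ = -56623104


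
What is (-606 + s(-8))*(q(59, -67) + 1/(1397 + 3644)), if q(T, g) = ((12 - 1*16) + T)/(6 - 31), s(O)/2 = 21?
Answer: 31271544/25205 ≈ 1240.7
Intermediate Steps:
s(O) = 42 (s(O) = 2*21 = 42)
q(T, g) = 4/25 - T/25 (q(T, g) = ((12 - 16) + T)/(-25) = (-4 + T)*(-1/25) = 4/25 - T/25)
(-606 + s(-8))*(q(59, -67) + 1/(1397 + 3644)) = (-606 + 42)*((4/25 - 1/25*59) + 1/(1397 + 3644)) = -564*((4/25 - 59/25) + 1/5041) = -564*(-11/5 + 1/5041) = -564*(-55446/25205) = 31271544/25205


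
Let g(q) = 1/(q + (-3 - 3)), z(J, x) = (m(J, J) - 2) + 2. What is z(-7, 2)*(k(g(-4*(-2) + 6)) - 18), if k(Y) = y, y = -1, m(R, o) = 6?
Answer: -114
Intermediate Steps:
z(J, x) = 6 (z(J, x) = (6 - 2) + 2 = 4 + 2 = 6)
g(q) = 1/(-6 + q) (g(q) = 1/(q - 6) = 1/(-6 + q))
k(Y) = -1
z(-7, 2)*(k(g(-4*(-2) + 6)) - 18) = 6*(-1 - 18) = 6*(-19) = -114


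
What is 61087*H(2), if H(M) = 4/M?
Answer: 122174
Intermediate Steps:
61087*H(2) = 61087*(4/2) = 61087*(4*(½)) = 61087*2 = 122174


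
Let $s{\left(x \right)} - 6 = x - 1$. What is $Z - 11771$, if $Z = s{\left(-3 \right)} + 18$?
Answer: $-11751$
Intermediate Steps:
$s{\left(x \right)} = 5 + x$ ($s{\left(x \right)} = 6 + \left(x - 1\right) = 6 + \left(-1 + x\right) = 5 + x$)
$Z = 20$ ($Z = \left(5 - 3\right) + 18 = 2 + 18 = 20$)
$Z - 11771 = 20 - 11771 = -11751$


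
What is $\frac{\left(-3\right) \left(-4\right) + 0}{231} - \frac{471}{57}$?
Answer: $- \frac{12013}{1463} \approx -8.2112$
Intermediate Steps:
$\frac{\left(-3\right) \left(-4\right) + 0}{231} - \frac{471}{57} = \left(12 + 0\right) \frac{1}{231} - \frac{157}{19} = 12 \cdot \frac{1}{231} - \frac{157}{19} = \frac{4}{77} - \frac{157}{19} = - \frac{12013}{1463}$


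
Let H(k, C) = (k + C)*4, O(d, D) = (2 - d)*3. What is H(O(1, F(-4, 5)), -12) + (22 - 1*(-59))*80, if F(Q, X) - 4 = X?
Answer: 6444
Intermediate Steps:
F(Q, X) = 4 + X
O(d, D) = 6 - 3*d
H(k, C) = 4*C + 4*k (H(k, C) = (C + k)*4 = 4*C + 4*k)
H(O(1, F(-4, 5)), -12) + (22 - 1*(-59))*80 = (4*(-12) + 4*(6 - 3*1)) + (22 - 1*(-59))*80 = (-48 + 4*(6 - 3)) + (22 + 59)*80 = (-48 + 4*3) + 81*80 = (-48 + 12) + 6480 = -36 + 6480 = 6444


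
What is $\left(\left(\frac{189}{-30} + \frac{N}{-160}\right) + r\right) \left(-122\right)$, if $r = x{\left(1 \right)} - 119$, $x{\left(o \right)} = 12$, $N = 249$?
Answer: $\frac{1120997}{80} \approx 14012.0$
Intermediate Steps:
$r = -107$ ($r = 12 - 119 = -107$)
$\left(\left(\frac{189}{-30} + \frac{N}{-160}\right) + r\right) \left(-122\right) = \left(\left(\frac{189}{-30} + \frac{249}{-160}\right) - 107\right) \left(-122\right) = \left(\left(189 \left(- \frac{1}{30}\right) + 249 \left(- \frac{1}{160}\right)\right) - 107\right) \left(-122\right) = \left(\left(- \frac{63}{10} - \frac{249}{160}\right) - 107\right) \left(-122\right) = \left(- \frac{1257}{160} - 107\right) \left(-122\right) = \left(- \frac{18377}{160}\right) \left(-122\right) = \frac{1120997}{80}$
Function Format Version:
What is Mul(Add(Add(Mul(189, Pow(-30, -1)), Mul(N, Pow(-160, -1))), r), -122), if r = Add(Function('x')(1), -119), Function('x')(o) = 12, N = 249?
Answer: Rational(1120997, 80) ≈ 14012.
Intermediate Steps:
r = -107 (r = Add(12, -119) = -107)
Mul(Add(Add(Mul(189, Pow(-30, -1)), Mul(N, Pow(-160, -1))), r), -122) = Mul(Add(Add(Mul(189, Pow(-30, -1)), Mul(249, Pow(-160, -1))), -107), -122) = Mul(Add(Add(Mul(189, Rational(-1, 30)), Mul(249, Rational(-1, 160))), -107), -122) = Mul(Add(Add(Rational(-63, 10), Rational(-249, 160)), -107), -122) = Mul(Add(Rational(-1257, 160), -107), -122) = Mul(Rational(-18377, 160), -122) = Rational(1120997, 80)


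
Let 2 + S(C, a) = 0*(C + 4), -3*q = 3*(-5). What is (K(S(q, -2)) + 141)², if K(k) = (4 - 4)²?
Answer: 19881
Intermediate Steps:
q = 5 (q = -(-5) = -⅓*(-15) = 5)
S(C, a) = -2 (S(C, a) = -2 + 0*(C + 4) = -2 + 0*(4 + C) = -2 + 0 = -2)
K(k) = 0 (K(k) = 0² = 0)
(K(S(q, -2)) + 141)² = (0 + 141)² = 141² = 19881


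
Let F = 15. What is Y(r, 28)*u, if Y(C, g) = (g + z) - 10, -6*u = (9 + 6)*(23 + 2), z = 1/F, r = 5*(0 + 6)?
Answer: -6775/6 ≈ -1129.2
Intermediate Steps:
r = 30 (r = 5*6 = 30)
z = 1/15 ≈ 0.066667
u = -125/2 (u = -(9 + 6)*(23 + 2)/6 = -5*25/2 = -⅙*375 = -125/2 ≈ -62.500)
Y(C, g) = -149/15 + g (Y(C, g) = (g + 1/15) - 10 = (1/15 + g) - 10 = -149/15 + g)
Y(r, 28)*u = (-149/15 + 28)*(-125/2) = (271/15)*(-125/2) = -6775/6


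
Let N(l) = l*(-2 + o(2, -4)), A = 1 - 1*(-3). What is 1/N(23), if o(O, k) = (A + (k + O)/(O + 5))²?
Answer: 49/13294 ≈ 0.0036859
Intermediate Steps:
A = 4 (A = 1 + 3 = 4)
o(O, k) = (4 + (O + k)/(5 + O))² (o(O, k) = (4 + (k + O)/(O + 5))² = (4 + (O + k)/(5 + O))²)
N(l) = 578*l/49 (N(l) = l*(-2 + (20 - 4 + 5*2)²/(5 + 2)²) = l*(-2 + (20 - 4 + 10)²/7²) = l*(-2 + (1/49)*26²) = l*(-2 + (1/49)*676) = l*(-2 + 676/49) = l*(578/49) = 578*l/49)
1/N(23) = 1/((578/49)*23) = 1/(13294/49) = 49/13294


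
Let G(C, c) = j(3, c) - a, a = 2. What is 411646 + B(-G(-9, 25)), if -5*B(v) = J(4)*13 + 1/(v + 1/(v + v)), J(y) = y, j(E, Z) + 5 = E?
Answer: 67919866/165 ≈ 4.1164e+5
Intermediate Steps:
j(E, Z) = -5 + E
G(C, c) = -4 (G(C, c) = (-5 + 3) - 1*2 = -2 - 2 = -4)
B(v) = -52/5 - 1/(5*(v + 1/(2*v))) (B(v) = -(4*13 + 1/(v + 1/(v + v)))/5 = -(52 + 1/(v + 1/(2*v)))/5 = -52/5 - 1/(5*(v + 1/(2*v))))
411646 + B(-G(-9, 25)) = 411646 + 2*(-26 - (-1)*(-4) - 52*(-1*(-4))²)/(5*(1 + 2*(-1*(-4))²)) = 411646 + 2*(-26 - 1*4 - 52*4²)/(5*(1 + 2*4²)) = 411646 + 2*(-26 - 4 - 52*16)/(5*(1 + 2*16)) = 411646 + 2*(-26 - 4 - 832)/(5*(1 + 32)) = 411646 + (⅖)*(-862)/33 = 411646 + (⅖)*(1/33)*(-862) = 411646 - 1724/165 = 67919866/165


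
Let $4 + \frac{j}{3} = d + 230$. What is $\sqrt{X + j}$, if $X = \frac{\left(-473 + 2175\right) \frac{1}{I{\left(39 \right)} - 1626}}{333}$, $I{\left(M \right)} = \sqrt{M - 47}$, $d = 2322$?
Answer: $\frac{\sqrt{\frac{55931125 - 68796 i \sqrt{2}}{813 - i \sqrt{2}}}}{3} \approx 87.43 - 3.127 \cdot 10^{-8} i$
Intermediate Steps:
$I{\left(M \right)} = \sqrt{-47 + M}$
$j = 7644$ ($j = -12 + 3 \left(2322 + 230\right) = -12 + 3 \cdot 2552 = -12 + 7656 = 7644$)
$X = \frac{46}{9 \left(-1626 + 2 i \sqrt{2}\right)}$ ($X = \frac{\left(-473 + 2175\right) \frac{1}{\sqrt{-47 + 39} - 1626}}{333} = \frac{1702}{\sqrt{-8} - 1626} \cdot \frac{1}{333} = \frac{1702}{2 i \sqrt{2} - 1626} \cdot \frac{1}{333} = \frac{1702}{-1626 + 2 i \sqrt{2}} \cdot \frac{1}{333} = \frac{46}{9 \left(-1626 + 2 i \sqrt{2}\right)} \approx -0.0031434 - 5.4679 \cdot 10^{-6} i$)
$\sqrt{X + j} = \sqrt{\left(- \frac{6233}{1982913} - \frac{23 i \sqrt{2}}{5948739}\right) + 7644} = \sqrt{\frac{15157380739}{1982913} - \frac{23 i \sqrt{2}}{5948739}}$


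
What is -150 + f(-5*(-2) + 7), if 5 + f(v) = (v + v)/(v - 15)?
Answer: -138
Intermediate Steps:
f(v) = -5 + 2*v/(-15 + v) (f(v) = -5 + (v + v)/(v - 15) = -5 + (2*v)/(-15 + v) = -5 + 2*v/(-15 + v))
-150 + f(-5*(-2) + 7) = -150 + 3*(25 - (-5*(-2) + 7))/(-15 + (-5*(-2) + 7)) = -150 + 3*(25 - (10 + 7))/(-15 + (10 + 7)) = -150 + 3*(25 - 1*17)/(-15 + 17) = -150 + 3*(25 - 17)/2 = -150 + 3*(½)*8 = -150 + 12 = -138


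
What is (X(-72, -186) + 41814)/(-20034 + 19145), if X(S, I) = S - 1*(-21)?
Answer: -41763/889 ≈ -46.977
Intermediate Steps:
X(S, I) = 21 + S (X(S, I) = S + 21 = 21 + S)
(X(-72, -186) + 41814)/(-20034 + 19145) = ((21 - 72) + 41814)/(-20034 + 19145) = (-51 + 41814)/(-889) = 41763*(-1/889) = -41763/889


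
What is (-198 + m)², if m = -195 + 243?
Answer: 22500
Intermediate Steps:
m = 48
(-198 + m)² = (-198 + 48)² = (-150)² = 22500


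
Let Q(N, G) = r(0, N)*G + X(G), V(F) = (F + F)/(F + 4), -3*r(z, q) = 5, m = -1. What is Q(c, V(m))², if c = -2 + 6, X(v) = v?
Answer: 16/81 ≈ 0.19753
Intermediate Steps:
r(z, q) = -5/3 (r(z, q) = -⅓*5 = -5/3)
V(F) = 2*F/(4 + F) (V(F) = (2*F)/(4 + F) = 2*F/(4 + F))
c = 4
Q(N, G) = -2*G/3 (Q(N, G) = -5*G/3 + G = -2*G/3)
Q(c, V(m))² = (-4*(-1)/(3*(4 - 1)))² = (-4*(-1)/(3*3))² = (-⅔*(-⅔))² = (4/9)² = 16/81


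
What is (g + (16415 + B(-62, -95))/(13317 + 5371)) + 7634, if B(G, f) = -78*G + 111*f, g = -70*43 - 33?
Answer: 42903657/9344 ≈ 4591.6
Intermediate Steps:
g = -3043 (g = -3010 - 33 = -3043)
(g + (16415 + B(-62, -95))/(13317 + 5371)) + 7634 = (-3043 + (16415 + (-78*(-62) + 111*(-95)))/(13317 + 5371)) + 7634 = (-3043 + (16415 + (4836 - 10545))/18688) + 7634 = (-3043 + (16415 - 5709)*(1/18688)) + 7634 = (-3043 + 10706*(1/18688)) + 7634 = (-3043 + 5353/9344) + 7634 = -28428439/9344 + 7634 = 42903657/9344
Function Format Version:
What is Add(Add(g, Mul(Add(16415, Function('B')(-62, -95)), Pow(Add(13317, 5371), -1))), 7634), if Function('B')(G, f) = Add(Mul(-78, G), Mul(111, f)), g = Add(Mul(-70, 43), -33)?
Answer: Rational(42903657, 9344) ≈ 4591.6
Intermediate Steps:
g = -3043 (g = Add(-3010, -33) = -3043)
Add(Add(g, Mul(Add(16415, Function('B')(-62, -95)), Pow(Add(13317, 5371), -1))), 7634) = Add(Add(-3043, Mul(Add(16415, Add(Mul(-78, -62), Mul(111, -95))), Pow(Add(13317, 5371), -1))), 7634) = Add(Add(-3043, Mul(Add(16415, Add(4836, -10545)), Pow(18688, -1))), 7634) = Add(Add(-3043, Mul(Add(16415, -5709), Rational(1, 18688))), 7634) = Add(Add(-3043, Mul(10706, Rational(1, 18688))), 7634) = Add(Add(-3043, Rational(5353, 9344)), 7634) = Add(Rational(-28428439, 9344), 7634) = Rational(42903657, 9344)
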